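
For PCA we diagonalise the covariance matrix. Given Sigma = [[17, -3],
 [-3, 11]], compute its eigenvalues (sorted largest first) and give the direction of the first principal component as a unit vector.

Step 1 — characteristic polynomial of 2×2 Sigma:
  det(Sigma - λI) = λ² - trace · λ + det = 0.
  trace = 17 + 11 = 28, det = 17·11 - (-3)² = 178.
Step 2 — discriminant:
  Δ = trace² - 4·det = 784 - 712 = 72.
Step 3 — eigenvalues:
  λ = (trace ± √Δ)/2 = (28 ± 8.4853)/2,
  λ_1 = 18.2426,  λ_2 = 9.7574.

Step 4 — unit eigenvector for λ_1: solve (Sigma - λ_1 I)v = 0. First row:
  (17 - 18.2426)·v_x + (-3)·v_y = 0, i.e. (-1.2426)·v_x + (-3)·v_y = 0,
  so v ∝ (b, λ_1 - a) = (-3, 1.2426); multiply by -1 so the first entry is positive: u = (3, -1.2426).
  ||u|| = √((3)² + (-1.2426)²) = √(10.5442) ≈ 3.2472,
  v_1 = u/||u|| ≈ (0.9239, -0.3827) (||v_1|| = 1).

λ_1 = 18.2426,  λ_2 = 9.7574;  v_1 ≈ (0.9239, -0.3827)


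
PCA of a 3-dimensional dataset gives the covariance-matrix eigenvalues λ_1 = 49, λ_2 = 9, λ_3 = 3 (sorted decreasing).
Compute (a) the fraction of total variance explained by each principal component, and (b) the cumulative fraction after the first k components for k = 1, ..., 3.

Step 1 — total variance = trace(Sigma) = Σ λ_i = 49 + 9 + 3 = 61.

Step 2 — fraction explained by component i = λ_i / Σ λ:
  PC1: 49/61 = 0.8033
  PC2: 9/61 = 0.1475
  PC3: 3/61 = 0.0492

Step 3 — cumulative fraction after k components = (λ_1 + ... + λ_k) / Σ λ:
  k = 1: 49/61 = 0.8033
  k = 2: (49 + 9)/61 = 58/61 = 0.9508
  k = 3: (49 + 9 + 3)/61 = 61/61 = 1

Summary (fraction, with percent):

explained: PC1 0.8033 (80.33%), PC2 0.1475 (14.75%), PC3 0.0492 (4.92%);  cumulative: 0.8033, 0.9508, 1


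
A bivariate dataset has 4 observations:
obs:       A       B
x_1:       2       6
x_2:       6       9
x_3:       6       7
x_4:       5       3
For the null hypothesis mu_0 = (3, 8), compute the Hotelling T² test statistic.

Step 1 — sample mean vector:
  mean(A) = (2 + 6 + 6 + 5) / 4 = 19/4 = 4.75
  mean(B) = (6 + 9 + 7 + 3) / 4 = 25/4 = 6.25
  x̄ = (4.75, 6.25),  deviation x̄ - mu_0 = (4.75, 6.25) - (3, 8) = (1.75, -1.75).

Step 2 — sample covariance matrix, S[i,j] = (1/(n-1)) · Σ_k (x_{k,i} - mean_i) · (x_{k,j} - mean_j), divisor n-1 = 3:
  S[A,A] = ((-2.75)·(-2.75) + (1.25)·(1.25) + (1.25)·(1.25) + (0.25)·(0.25)) / 3 = 10.75/3 = 3.5833
  S[A,B] = ((-2.75)·(-0.25) + (1.25)·(2.75) + (1.25)·(0.75) + (0.25)·(-3.25)) / 3 = 4.25/3 = 1.4167
  S[B,B] = ((-0.25)·(-0.25) + (2.75)·(2.75) + (0.75)·(0.75) + (-3.25)·(-3.25)) / 3 = 18.75/3 = 6.25
  S = [[3.5833, 1.4167],
 [1.4167, 6.25]].

Step 3 — invert S. det(S) = 3.5833·6.25 - (1.4167)² = 20.3889.
  S^{-1} = (1/det) · [[d, -b], [-b, a]] = [[0.3065, -0.0695],
 [-0.0695, 0.1757]].

Step 4 — quadratic form (x̄ - mu_0)^T · S^{-1} · (x̄ - mu_0):
  S^{-1} · (x̄ - mu_0) = (0.658, -0.4292),
  (x̄ - mu_0)^T · [...] = (1.75)·(0.658) + (-1.75)·(-0.4292) = 1.9026.

Step 5 — scale by n: T² = 4 · 1.9026 = 7.6104.

T² ≈ 7.6104


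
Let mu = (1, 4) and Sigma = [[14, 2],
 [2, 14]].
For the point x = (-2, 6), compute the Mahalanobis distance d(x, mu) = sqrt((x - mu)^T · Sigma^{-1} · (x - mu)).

Step 1 — centre the observation: (x - mu) = (-3, 2).

Step 2 — invert Sigma. det(Sigma) = 14·14 - (2)² = 192.
  Sigma^{-1} = (1/det) · [[d, -b], [-b, a]] = [[0.0729, -0.0104],
 [-0.0104, 0.0729]].

Step 3 — form the quadratic (x - mu)^T · Sigma^{-1} · (x - mu):
  Sigma^{-1} · (x - mu) = (-0.2396, 0.1771).
  (x - mu)^T · [Sigma^{-1} · (x - mu)] = (-3)·(-0.2396) + (2)·(0.1771) = 1.0729.

Step 4 — take square root: d = √(1.0729) ≈ 1.0358.

d(x, mu) = √(1.0729) ≈ 1.0358


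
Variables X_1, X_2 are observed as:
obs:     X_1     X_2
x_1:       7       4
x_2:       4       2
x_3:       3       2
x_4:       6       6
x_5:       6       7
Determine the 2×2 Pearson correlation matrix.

Step 1 — column means:
  mean(X_1) = (7 + 4 + 3 + 6 + 6) / 5 = 26/5 = 5.2
  mean(X_2) = (4 + 2 + 2 + 6 + 7) / 5 = 21/5 = 4.2

Step 2 — sample variances and covariances s[i,j] = (1/(n-1)) · Σ_k (x_{k,i} - mean_i) · (x_{k,j} - mean_j), with n-1 = 4:
  s[X_1,X_1] = ((1.8)·(1.8) + (-1.2)·(-1.2) + (-2.2)·(-2.2) + (0.8)·(0.8) + (0.8)·(0.8)) / 4 = 10.8/4 = 2.7
  s[X_1,X_2] = ((1.8)·(-0.2) + (-1.2)·(-2.2) + (-2.2)·(-2.2) + (0.8)·(1.8) + (0.8)·(2.8)) / 4 = 10.8/4 = 2.7
  s[X_2,X_2] = ((-0.2)·(-0.2) + (-2.2)·(-2.2) + (-2.2)·(-2.2) + (1.8)·(1.8) + (2.8)·(2.8)) / 4 = 20.8/4 = 5.2
  Sample standard deviations s_i = √(s[i,i]):
  s(X_1) = √(2.7) = 1.6432
  s(X_2) = √(5.2) = 2.2804

Step 3 — r_{ij} = s_{ij} / (s_i · s_j):
  r[X_1,X_1] = 1 (diagonal).
  r[X_1,X_2] = 2.7 / (1.6432 · 2.2804) = 2.7 / 3.747 = 0.7206
  r[X_2,X_2] = 1 (diagonal).

R is symmetric with unit diagonal. Assembling:

R = [[1, 0.7206],
 [0.7206, 1]]


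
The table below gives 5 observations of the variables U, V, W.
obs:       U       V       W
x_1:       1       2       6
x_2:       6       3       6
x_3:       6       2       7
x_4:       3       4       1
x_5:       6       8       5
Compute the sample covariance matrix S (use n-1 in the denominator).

Step 1 — column means:
  mean(U) = (1 + 6 + 6 + 3 + 6) / 5 = 22/5 = 4.4
  mean(V) = (2 + 3 + 2 + 4 + 8) / 5 = 19/5 = 3.8
  mean(W) = (6 + 6 + 7 + 1 + 5) / 5 = 25/5 = 5

Step 2 — sample covariance S[i,j] = (1/(n-1)) · Σ_k (x_{k,i} - mean_i) · (x_{k,j} - mean_j), with n-1 = 4.
  S[U,U] = ((-3.4)·(-3.4) + (1.6)·(1.6) + (1.6)·(1.6) + (-1.4)·(-1.4) + (1.6)·(1.6)) / 4 = 21.2/4 = 5.3
  S[U,V] = ((-3.4)·(-1.8) + (1.6)·(-0.8) + (1.6)·(-1.8) + (-1.4)·(0.2) + (1.6)·(4.2)) / 4 = 8.4/4 = 2.1
  S[U,W] = ((-3.4)·(1) + (1.6)·(1) + (1.6)·(2) + (-1.4)·(-4) + (1.6)·(0)) / 4 = 7/4 = 1.75
  S[V,V] = ((-1.8)·(-1.8) + (-0.8)·(-0.8) + (-1.8)·(-1.8) + (0.2)·(0.2) + (4.2)·(4.2)) / 4 = 24.8/4 = 6.2
  S[V,W] = ((-1.8)·(1) + (-0.8)·(1) + (-1.8)·(2) + (0.2)·(-4) + (4.2)·(0)) / 4 = -7/4 = -1.75
  S[W,W] = ((1)·(1) + (1)·(1) + (2)·(2) + (-4)·(-4) + (0)·(0)) / 4 = 22/4 = 5.5

S is symmetric (S[j,i] = S[i,j]). Assembling:

S = [[5.3, 2.1, 1.75],
 [2.1, 6.2, -1.75],
 [1.75, -1.75, 5.5]]


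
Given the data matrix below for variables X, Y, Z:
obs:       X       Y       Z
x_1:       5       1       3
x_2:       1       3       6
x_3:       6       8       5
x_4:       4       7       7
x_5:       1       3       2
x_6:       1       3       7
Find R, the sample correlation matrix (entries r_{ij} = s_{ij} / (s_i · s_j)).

Step 1 — column means:
  mean(X) = (5 + 1 + 6 + 4 + 1 + 1) / 6 = 18/6 = 3
  mean(Y) = (1 + 3 + 8 + 7 + 3 + 3) / 6 = 25/6 = 4.1667
  mean(Z) = (3 + 6 + 5 + 7 + 2 + 7) / 6 = 30/6 = 5

Step 2 — sample variances and covariances s[i,j] = (1/(n-1)) · Σ_k (x_{k,i} - mean_i) · (x_{k,j} - mean_j), with n-1 = 5:
  s[X,X] = ((2)·(2) + (-2)·(-2) + (3)·(3) + (1)·(1) + (-2)·(-2) + (-2)·(-2)) / 5 = 26/5 = 5.2
  s[X,Y] = ((2)·(-3.1667) + (-2)·(-1.1667) + (3)·(3.8333) + (1)·(2.8333) + (-2)·(-1.1667) + (-2)·(-1.1667)) / 5 = 15/5 = 3
  s[X,Z] = ((2)·(-2) + (-2)·(1) + (3)·(0) + (1)·(2) + (-2)·(-3) + (-2)·(2)) / 5 = -2/5 = -0.4
  s[Y,Y] = ((-3.1667)·(-3.1667) + (-1.1667)·(-1.1667) + (3.8333)·(3.8333) + (2.8333)·(2.8333) + (-1.1667)·(-1.1667) + (-1.1667)·(-1.1667)) / 5 = 36.8333/5 = 7.3667
  s[Y,Z] = ((-3.1667)·(-2) + (-1.1667)·(1) + (3.8333)·(0) + (2.8333)·(2) + (-1.1667)·(-3) + (-1.1667)·(2)) / 5 = 12/5 = 2.4
  s[Z,Z] = ((-2)·(-2) + (1)·(1) + (0)·(0) + (2)·(2) + (-3)·(-3) + (2)·(2)) / 5 = 22/5 = 4.4
  Sample standard deviations s_i = √(s[i,i]):
  s(X) = √(5.2) = 2.2804
  s(Y) = √(7.3667) = 2.7142
  s(Z) = √(4.4) = 2.0976

Step 3 — r_{ij} = s_{ij} / (s_i · s_j):
  r[X,X] = 1 (diagonal).
  r[X,Y] = 3 / (2.2804 · 2.7142) = 3 / 6.1892 = 0.4847
  r[X,Z] = -0.4 / (2.2804 · 2.0976) = -0.4 / 4.7833 = -0.0836
  r[Y,Y] = 1 (diagonal).
  r[Y,Z] = 2.4 / (2.7142 · 2.0976) = 2.4 / 5.6933 = 0.4216
  r[Z,Z] = 1 (diagonal).

R is symmetric with unit diagonal. Assembling:

R = [[1, 0.4847, -0.0836],
 [0.4847, 1, 0.4216],
 [-0.0836, 0.4216, 1]]


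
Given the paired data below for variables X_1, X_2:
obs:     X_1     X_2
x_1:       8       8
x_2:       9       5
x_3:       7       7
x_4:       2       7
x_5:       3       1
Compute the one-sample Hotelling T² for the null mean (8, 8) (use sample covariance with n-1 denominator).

Step 1 — sample mean vector:
  mean(X_1) = (8 + 9 + 7 + 2 + 3) / 5 = 29/5 = 5.8
  mean(X_2) = (8 + 5 + 7 + 7 + 1) / 5 = 28/5 = 5.6
  x̄ = (5.8, 5.6),  deviation x̄ - mu_0 = (5.8, 5.6) - (8, 8) = (-2.2, -2.4).

Step 2 — sample covariance matrix, S[i,j] = (1/(n-1)) · Σ_k (x_{k,i} - mean_i) · (x_{k,j} - mean_j), divisor n-1 = 4:
  S[X_1,X_1] = ((2.2)·(2.2) + (3.2)·(3.2) + (1.2)·(1.2) + (-3.8)·(-3.8) + (-2.8)·(-2.8)) / 4 = 38.8/4 = 9.7
  S[X_1,X_2] = ((2.2)·(2.4) + (3.2)·(-0.6) + (1.2)·(1.4) + (-3.8)·(1.4) + (-2.8)·(-4.6)) / 4 = 12.6/4 = 3.15
  S[X_2,X_2] = ((2.4)·(2.4) + (-0.6)·(-0.6) + (1.4)·(1.4) + (1.4)·(1.4) + (-4.6)·(-4.6)) / 4 = 31.2/4 = 7.8
  S = [[9.7, 3.15],
 [3.15, 7.8]].

Step 3 — invert S. det(S) = 9.7·7.8 - (3.15)² = 65.7375.
  S^{-1} = (1/det) · [[d, -b], [-b, a]] = [[0.1187, -0.0479],
 [-0.0479, 0.1476]].

Step 4 — quadratic form (x̄ - mu_0)^T · S^{-1} · (x̄ - mu_0):
  S^{-1} · (x̄ - mu_0) = (-0.146, -0.2487),
  (x̄ - mu_0)^T · [...] = (-2.2)·(-0.146) + (-2.4)·(-0.2487) = 0.9182.

Step 5 — scale by n: T² = 5 · 0.9182 = 4.591.

T² ≈ 4.591


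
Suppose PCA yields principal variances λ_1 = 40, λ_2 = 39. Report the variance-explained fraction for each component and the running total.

Step 1 — total variance = trace(Sigma) = Σ λ_i = 40 + 39 = 79.

Step 2 — fraction explained by component i = λ_i / Σ λ:
  PC1: 40/79 = 0.5063
  PC2: 39/79 = 0.4937

Step 3 — cumulative fraction after k components = (λ_1 + ... + λ_k) / Σ λ:
  k = 1: 40/79 = 0.5063
  k = 2: (40 + 39)/79 = 79/79 = 1

Summary (fraction, with percent):

explained: PC1 0.5063 (50.63%), PC2 0.4937 (49.37%);  cumulative: 0.5063, 1


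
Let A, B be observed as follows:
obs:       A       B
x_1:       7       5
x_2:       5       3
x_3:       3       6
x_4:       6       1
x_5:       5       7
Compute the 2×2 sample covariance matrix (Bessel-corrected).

Step 1 — column means:
  mean(A) = (7 + 5 + 3 + 6 + 5) / 5 = 26/5 = 5.2
  mean(B) = (5 + 3 + 6 + 1 + 7) / 5 = 22/5 = 4.4

Step 2 — sample covariance S[i,j] = (1/(n-1)) · Σ_k (x_{k,i} - mean_i) · (x_{k,j} - mean_j), with n-1 = 4.
  S[A,A] = ((1.8)·(1.8) + (-0.2)·(-0.2) + (-2.2)·(-2.2) + (0.8)·(0.8) + (-0.2)·(-0.2)) / 4 = 8.8/4 = 2.2
  S[A,B] = ((1.8)·(0.6) + (-0.2)·(-1.4) + (-2.2)·(1.6) + (0.8)·(-3.4) + (-0.2)·(2.6)) / 4 = -5.4/4 = -1.35
  S[B,B] = ((0.6)·(0.6) + (-1.4)·(-1.4) + (1.6)·(1.6) + (-3.4)·(-3.4) + (2.6)·(2.6)) / 4 = 23.2/4 = 5.8

S is symmetric (S[j,i] = S[i,j]). Assembling:

S = [[2.2, -1.35],
 [-1.35, 5.8]]


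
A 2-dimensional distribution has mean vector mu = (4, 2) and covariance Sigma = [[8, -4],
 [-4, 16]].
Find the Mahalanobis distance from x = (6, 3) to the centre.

Step 1 — centre the observation: (x - mu) = (2, 1).

Step 2 — invert Sigma. det(Sigma) = 8·16 - (-4)² = 112.
  Sigma^{-1} = (1/det) · [[d, -b], [-b, a]] = [[0.1429, 0.0357],
 [0.0357, 0.0714]].

Step 3 — form the quadratic (x - mu)^T · Sigma^{-1} · (x - mu):
  Sigma^{-1} · (x - mu) = (0.3214, 0.1429).
  (x - mu)^T · [Sigma^{-1} · (x - mu)] = (2)·(0.3214) + (1)·(0.1429) = 0.7857.

Step 4 — take square root: d = √(0.7857) ≈ 0.8864.

d(x, mu) = √(0.7857) ≈ 0.8864


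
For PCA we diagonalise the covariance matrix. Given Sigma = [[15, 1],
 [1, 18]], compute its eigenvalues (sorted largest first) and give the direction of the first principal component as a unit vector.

Step 1 — characteristic polynomial of 2×2 Sigma:
  det(Sigma - λI) = λ² - trace · λ + det = 0.
  trace = 15 + 18 = 33, det = 15·18 - (1)² = 269.
Step 2 — discriminant:
  Δ = trace² - 4·det = 1089 - 1076 = 13.
Step 3 — eigenvalues:
  λ = (trace ± √Δ)/2 = (33 ± 3.6056)/2,
  λ_1 = 18.3028,  λ_2 = 14.6972.

Step 4 — unit eigenvector for λ_1: solve (Sigma - λ_1 I)v = 0. First row:
  (15 - 18.3028)·v_x + (1)·v_y = 0, i.e. (-3.3028)·v_x + (1)·v_y = 0,
  so v ∝ (b, λ_1 - a) = (1, 3.3028) = u.
  ||u|| = √((1)² + (3.3028)²) = √(11.9083) ≈ 3.4508,
  v_1 = u/||u|| ≈ (0.2898, 0.9571) (||v_1|| = 1).

λ_1 = 18.3028,  λ_2 = 14.6972;  v_1 ≈ (0.2898, 0.9571)


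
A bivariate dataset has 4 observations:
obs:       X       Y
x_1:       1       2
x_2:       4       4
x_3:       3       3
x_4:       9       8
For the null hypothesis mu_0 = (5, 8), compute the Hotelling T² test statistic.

Step 1 — sample mean vector:
  mean(X) = (1 + 4 + 3 + 9) / 4 = 17/4 = 4.25
  mean(Y) = (2 + 4 + 3 + 8) / 4 = 17/4 = 4.25
  x̄ = (4.25, 4.25),  deviation x̄ - mu_0 = (4.25, 4.25) - (5, 8) = (-0.75, -3.75).

Step 2 — sample covariance matrix, S[i,j] = (1/(n-1)) · Σ_k (x_{k,i} - mean_i) · (x_{k,j} - mean_j), divisor n-1 = 3:
  S[X,X] = ((-3.25)·(-3.25) + (-0.25)·(-0.25) + (-1.25)·(-1.25) + (4.75)·(4.75)) / 3 = 34.75/3 = 11.5833
  S[X,Y] = ((-3.25)·(-2.25) + (-0.25)·(-0.25) + (-1.25)·(-1.25) + (4.75)·(3.75)) / 3 = 26.75/3 = 8.9167
  S[Y,Y] = ((-2.25)·(-2.25) + (-0.25)·(-0.25) + (-1.25)·(-1.25) + (3.75)·(3.75)) / 3 = 20.75/3 = 6.9167
  S = [[11.5833, 8.9167],
 [8.9167, 6.9167]].

Step 3 — invert S. det(S) = 11.5833·6.9167 - (8.9167)² = 0.6111.
  S^{-1} = (1/det) · [[d, -b], [-b, a]] = [[11.3182, -14.5909],
 [-14.5909, 18.9545]].

Step 4 — quadratic form (x̄ - mu_0)^T · S^{-1} · (x̄ - mu_0):
  S^{-1} · (x̄ - mu_0) = (46.2273, -60.1364),
  (x̄ - mu_0)^T · [...] = (-0.75)·(46.2273) + (-3.75)·(-60.1364) = 190.8409.

Step 5 — scale by n: T² = 4 · 190.8409 = 763.3636.

T² ≈ 763.3636


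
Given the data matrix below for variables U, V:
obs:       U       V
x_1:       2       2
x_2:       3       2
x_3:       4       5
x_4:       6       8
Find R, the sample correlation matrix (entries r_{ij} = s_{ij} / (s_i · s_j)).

Step 1 — column means:
  mean(U) = (2 + 3 + 4 + 6) / 4 = 15/4 = 3.75
  mean(V) = (2 + 2 + 5 + 8) / 4 = 17/4 = 4.25

Step 2 — sample variances and covariances s[i,j] = (1/(n-1)) · Σ_k (x_{k,i} - mean_i) · (x_{k,j} - mean_j), with n-1 = 3:
  s[U,U] = ((-1.75)·(-1.75) + (-0.75)·(-0.75) + (0.25)·(0.25) + (2.25)·(2.25)) / 3 = 8.75/3 = 2.9167
  s[U,V] = ((-1.75)·(-2.25) + (-0.75)·(-2.25) + (0.25)·(0.75) + (2.25)·(3.75)) / 3 = 14.25/3 = 4.75
  s[V,V] = ((-2.25)·(-2.25) + (-2.25)·(-2.25) + (0.75)·(0.75) + (3.75)·(3.75)) / 3 = 24.75/3 = 8.25
  Sample standard deviations s_i = √(s[i,i]):
  s(U) = √(2.9167) = 1.7078
  s(V) = √(8.25) = 2.8723

Step 3 — r_{ij} = s_{ij} / (s_i · s_j):
  r[U,U] = 1 (diagonal).
  r[U,V] = 4.75 / (1.7078 · 2.8723) = 4.75 / 4.9054 = 0.9683
  r[V,V] = 1 (diagonal).

R is symmetric with unit diagonal. Assembling:

R = [[1, 0.9683],
 [0.9683, 1]]


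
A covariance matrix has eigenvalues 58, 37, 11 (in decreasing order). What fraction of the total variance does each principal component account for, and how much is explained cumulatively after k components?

Step 1 — total variance = trace(Sigma) = Σ λ_i = 58 + 37 + 11 = 106.

Step 2 — fraction explained by component i = λ_i / Σ λ:
  PC1: 58/106 = 0.5472
  PC2: 37/106 = 0.3491
  PC3: 11/106 = 0.1038

Step 3 — cumulative fraction after k components = (λ_1 + ... + λ_k) / Σ λ:
  k = 1: 58/106 = 0.5472
  k = 2: (58 + 37)/106 = 95/106 = 0.8962
  k = 3: (58 + 37 + 11)/106 = 106/106 = 1

Summary (fraction, with percent):

explained: PC1 0.5472 (54.72%), PC2 0.3491 (34.91%), PC3 0.1038 (10.38%);  cumulative: 0.5472, 0.8962, 1


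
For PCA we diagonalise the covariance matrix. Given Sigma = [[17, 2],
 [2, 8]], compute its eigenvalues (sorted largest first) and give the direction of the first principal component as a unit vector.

Step 1 — characteristic polynomial of 2×2 Sigma:
  det(Sigma - λI) = λ² - trace · λ + det = 0.
  trace = 17 + 8 = 25, det = 17·8 - (2)² = 132.
Step 2 — discriminant:
  Δ = trace² - 4·det = 625 - 528 = 97.
Step 3 — eigenvalues:
  λ = (trace ± √Δ)/2 = (25 ± 9.8489)/2,
  λ_1 = 17.4244,  λ_2 = 7.5756.

Step 4 — unit eigenvector for λ_1: solve (Sigma - λ_1 I)v = 0. First row:
  (17 - 17.4244)·v_x + (2)·v_y = 0, i.e. (-0.4244)·v_x + (2)·v_y = 0,
  so v ∝ (b, λ_1 - a) = (2, 0.4244) = u.
  ||u|| = √((2)² + (0.4244)²) = √(4.1801) ≈ 2.0445,
  v_1 = u/||u|| ≈ (0.9782, 0.2076) (||v_1|| = 1).

λ_1 = 17.4244,  λ_2 = 7.5756;  v_1 ≈ (0.9782, 0.2076)


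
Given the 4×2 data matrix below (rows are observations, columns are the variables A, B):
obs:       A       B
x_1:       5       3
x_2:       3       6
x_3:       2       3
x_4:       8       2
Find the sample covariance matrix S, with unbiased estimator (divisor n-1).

Step 1 — column means:
  mean(A) = (5 + 3 + 2 + 8) / 4 = 18/4 = 4.5
  mean(B) = (3 + 6 + 3 + 2) / 4 = 14/4 = 3.5

Step 2 — sample covariance S[i,j] = (1/(n-1)) · Σ_k (x_{k,i} - mean_i) · (x_{k,j} - mean_j), with n-1 = 3.
  S[A,A] = ((0.5)·(0.5) + (-1.5)·(-1.5) + (-2.5)·(-2.5) + (3.5)·(3.5)) / 3 = 21/3 = 7
  S[A,B] = ((0.5)·(-0.5) + (-1.5)·(2.5) + (-2.5)·(-0.5) + (3.5)·(-1.5)) / 3 = -8/3 = -2.6667
  S[B,B] = ((-0.5)·(-0.5) + (2.5)·(2.5) + (-0.5)·(-0.5) + (-1.5)·(-1.5)) / 3 = 9/3 = 3

S is symmetric (S[j,i] = S[i,j]). Assembling:

S = [[7, -2.6667],
 [-2.6667, 3]]


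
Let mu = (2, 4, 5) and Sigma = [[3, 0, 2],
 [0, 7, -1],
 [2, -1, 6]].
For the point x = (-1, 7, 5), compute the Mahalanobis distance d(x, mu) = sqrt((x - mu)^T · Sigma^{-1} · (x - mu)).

Step 1 — centre the observation: (x - mu) = (-3, 3, 0).

Step 2 — invert Sigma (cofactor / det for 3×3, or solve directly):
  Sigma^{-1} = [[0.4316, -0.0211, -0.1474],
 [-0.0211, 0.1474, 0.0316],
 [-0.1474, 0.0316, 0.2211]].

Step 3 — form the quadratic (x - mu)^T · Sigma^{-1} · (x - mu):
  Sigma^{-1} · (x - mu) = (-1.3579, 0.5053, 0.5368).
  (x - mu)^T · [Sigma^{-1} · (x - mu)] = (-3)·(-1.3579) + (3)·(0.5053) + (0)·(0.5368) = 5.5895.

Step 4 — take square root: d = √(5.5895) ≈ 2.3642.

d(x, mu) = √(5.5895) ≈ 2.3642


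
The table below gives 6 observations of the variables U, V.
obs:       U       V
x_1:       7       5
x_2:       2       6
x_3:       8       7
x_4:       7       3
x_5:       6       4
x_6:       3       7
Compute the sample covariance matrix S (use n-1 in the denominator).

Step 1 — column means:
  mean(U) = (7 + 2 + 8 + 7 + 6 + 3) / 6 = 33/6 = 5.5
  mean(V) = (5 + 6 + 7 + 3 + 4 + 7) / 6 = 32/6 = 5.3333

Step 2 — sample covariance S[i,j] = (1/(n-1)) · Σ_k (x_{k,i} - mean_i) · (x_{k,j} - mean_j), with n-1 = 5.
  S[U,U] = ((1.5)·(1.5) + (-3.5)·(-3.5) + (2.5)·(2.5) + (1.5)·(1.5) + (0.5)·(0.5) + (-2.5)·(-2.5)) / 5 = 29.5/5 = 5.9
  S[U,V] = ((1.5)·(-0.3333) + (-3.5)·(0.6667) + (2.5)·(1.6667) + (1.5)·(-2.3333) + (0.5)·(-1.3333) + (-2.5)·(1.6667)) / 5 = -7/5 = -1.4
  S[V,V] = ((-0.3333)·(-0.3333) + (0.6667)·(0.6667) + (1.6667)·(1.6667) + (-2.3333)·(-2.3333) + (-1.3333)·(-1.3333) + (1.6667)·(1.6667)) / 5 = 13.3333/5 = 2.6667

S is symmetric (S[j,i] = S[i,j]). Assembling:

S = [[5.9, -1.4],
 [-1.4, 2.6667]]


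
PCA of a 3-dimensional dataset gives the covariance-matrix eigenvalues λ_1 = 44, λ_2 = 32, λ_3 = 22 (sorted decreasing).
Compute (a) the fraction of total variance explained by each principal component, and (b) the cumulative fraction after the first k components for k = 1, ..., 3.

Step 1 — total variance = trace(Sigma) = Σ λ_i = 44 + 32 + 22 = 98.

Step 2 — fraction explained by component i = λ_i / Σ λ:
  PC1: 44/98 = 0.449
  PC2: 32/98 = 0.3265
  PC3: 22/98 = 0.2245

Step 3 — cumulative fraction after k components = (λ_1 + ... + λ_k) / Σ λ:
  k = 1: 44/98 = 0.449
  k = 2: (44 + 32)/98 = 76/98 = 0.7755
  k = 3: (44 + 32 + 22)/98 = 98/98 = 1

Summary (fraction, with percent):

explained: PC1 0.449 (44.9%), PC2 0.3265 (32.65%), PC3 0.2245 (22.45%);  cumulative: 0.449, 0.7755, 1


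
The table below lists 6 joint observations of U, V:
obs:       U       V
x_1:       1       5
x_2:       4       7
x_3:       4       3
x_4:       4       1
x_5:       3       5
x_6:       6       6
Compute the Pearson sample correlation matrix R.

Step 1 — column means:
  mean(U) = (1 + 4 + 4 + 4 + 3 + 6) / 6 = 22/6 = 3.6667
  mean(V) = (5 + 7 + 3 + 1 + 5 + 6) / 6 = 27/6 = 4.5

Step 2 — sample variances and covariances s[i,j] = (1/(n-1)) · Σ_k (x_{k,i} - mean_i) · (x_{k,j} - mean_j), with n-1 = 5:
  s[U,U] = ((-2.6667)·(-2.6667) + (0.3333)·(0.3333) + (0.3333)·(0.3333) + (0.3333)·(0.3333) + (-0.6667)·(-0.6667) + (2.3333)·(2.3333)) / 5 = 13.3333/5 = 2.6667
  s[U,V] = ((-2.6667)·(0.5) + (0.3333)·(2.5) + (0.3333)·(-1.5) + (0.3333)·(-3.5) + (-0.6667)·(0.5) + (2.3333)·(1.5)) / 5 = 1/5 = 0.2
  s[V,V] = ((0.5)·(0.5) + (2.5)·(2.5) + (-1.5)·(-1.5) + (-3.5)·(-3.5) + (0.5)·(0.5) + (1.5)·(1.5)) / 5 = 23.5/5 = 4.7
  Sample standard deviations s_i = √(s[i,i]):
  s(U) = √(2.6667) = 1.633
  s(V) = √(4.7) = 2.1679

Step 3 — r_{ij} = s_{ij} / (s_i · s_j):
  r[U,U] = 1 (diagonal).
  r[U,V] = 0.2 / (1.633 · 2.1679) = 0.2 / 3.5402 = 0.0565
  r[V,V] = 1 (diagonal).

R is symmetric with unit diagonal. Assembling:

R = [[1, 0.0565],
 [0.0565, 1]]


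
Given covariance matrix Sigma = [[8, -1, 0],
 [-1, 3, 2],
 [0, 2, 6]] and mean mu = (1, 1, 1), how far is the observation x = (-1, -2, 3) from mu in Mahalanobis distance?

Step 1 — centre the observation: (x - mu) = (-2, -3, 2).

Step 2 — invert Sigma (cofactor / det for 3×3, or solve directly):
  Sigma^{-1} = [[0.1321, 0.0566, -0.0189],
 [0.0566, 0.4528, -0.1509],
 [-0.0189, -0.1509, 0.217]].

Step 3 — form the quadratic (x - mu)^T · Sigma^{-1} · (x - mu):
  Sigma^{-1} · (x - mu) = (-0.4717, -1.7736, 0.9245).
  (x - mu)^T · [Sigma^{-1} · (x - mu)] = (-2)·(-0.4717) + (-3)·(-1.7736) + (2)·(0.9245) = 8.1132.

Step 4 — take square root: d = √(8.1132) ≈ 2.8484.

d(x, mu) = √(8.1132) ≈ 2.8484


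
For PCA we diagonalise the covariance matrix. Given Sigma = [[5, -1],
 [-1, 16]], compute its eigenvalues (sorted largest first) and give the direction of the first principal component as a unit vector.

Step 1 — characteristic polynomial of 2×2 Sigma:
  det(Sigma - λI) = λ² - trace · λ + det = 0.
  trace = 5 + 16 = 21, det = 5·16 - (-1)² = 79.
Step 2 — discriminant:
  Δ = trace² - 4·det = 441 - 316 = 125.
Step 3 — eigenvalues:
  λ = (trace ± √Δ)/2 = (21 ± 11.1803)/2,
  λ_1 = 16.0902,  λ_2 = 4.9098.

Step 4 — unit eigenvector for λ_1: solve (Sigma - λ_1 I)v = 0. First row:
  (5 - 16.0902)·v_x + (-1)·v_y = 0, i.e. (-11.0902)·v_x + (-1)·v_y = 0,
  so v ∝ (b, λ_1 - a) = (-1, 11.0902); multiply by -1 so the first entry is positive: u = (1, -11.0902).
  ||u|| = √((1)² + (-11.0902)²) = √(123.9919) ≈ 11.1352,
  v_1 = u/||u|| ≈ (0.0898, -0.996) (||v_1|| = 1).

λ_1 = 16.0902,  λ_2 = 4.9098;  v_1 ≈ (0.0898, -0.996)


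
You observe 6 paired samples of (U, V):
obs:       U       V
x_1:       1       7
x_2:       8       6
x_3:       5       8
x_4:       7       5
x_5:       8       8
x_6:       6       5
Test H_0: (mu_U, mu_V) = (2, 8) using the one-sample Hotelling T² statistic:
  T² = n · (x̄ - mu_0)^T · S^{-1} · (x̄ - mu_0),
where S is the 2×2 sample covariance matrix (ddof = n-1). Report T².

Step 1 — sample mean vector:
  mean(U) = (1 + 8 + 5 + 7 + 8 + 6) / 6 = 35/6 = 5.8333
  mean(V) = (7 + 6 + 8 + 5 + 8 + 5) / 6 = 39/6 = 6.5
  x̄ = (5.8333, 6.5),  deviation x̄ - mu_0 = (5.8333, 6.5) - (2, 8) = (3.8333, -1.5).

Step 2 — sample covariance matrix, S[i,j] = (1/(n-1)) · Σ_k (x_{k,i} - mean_i) · (x_{k,j} - mean_j), divisor n-1 = 5:
  S[U,U] = ((-4.8333)·(-4.8333) + (2.1667)·(2.1667) + (-0.8333)·(-0.8333) + (1.1667)·(1.1667) + (2.1667)·(2.1667) + (0.1667)·(0.1667)) / 5 = 34.8333/5 = 6.9667
  S[U,V] = ((-4.8333)·(0.5) + (2.1667)·(-0.5) + (-0.8333)·(1.5) + (1.1667)·(-1.5) + (2.1667)·(1.5) + (0.1667)·(-1.5)) / 5 = -3.5/5 = -0.7
  S[V,V] = ((0.5)·(0.5) + (-0.5)·(-0.5) + (1.5)·(1.5) + (-1.5)·(-1.5) + (1.5)·(1.5) + (-1.5)·(-1.5)) / 5 = 9.5/5 = 1.9
  S = [[6.9667, -0.7],
 [-0.7, 1.9]].

Step 3 — invert S. det(S) = 6.9667·1.9 - (-0.7)² = 12.7467.
  S^{-1} = (1/det) · [[d, -b], [-b, a]] = [[0.1491, 0.0549],
 [0.0549, 0.5465]].

Step 4 — quadratic form (x̄ - mu_0)^T · S^{-1} · (x̄ - mu_0):
  S^{-1} · (x̄ - mu_0) = (0.489, -0.6093),
  (x̄ - mu_0)^T · [...] = (3.8333)·(0.489) + (-1.5)·(-0.6093) = 2.7885.

Step 5 — scale by n: T² = 6 · 2.7885 = 16.7312.

T² ≈ 16.7312


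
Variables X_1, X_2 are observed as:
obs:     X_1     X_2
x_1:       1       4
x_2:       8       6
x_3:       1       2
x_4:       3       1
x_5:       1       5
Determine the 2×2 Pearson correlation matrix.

Step 1 — column means:
  mean(X_1) = (1 + 8 + 1 + 3 + 1) / 5 = 14/5 = 2.8
  mean(X_2) = (4 + 6 + 2 + 1 + 5) / 5 = 18/5 = 3.6

Step 2 — sample variances and covariances s[i,j] = (1/(n-1)) · Σ_k (x_{k,i} - mean_i) · (x_{k,j} - mean_j), with n-1 = 4:
  s[X_1,X_1] = ((-1.8)·(-1.8) + (5.2)·(5.2) + (-1.8)·(-1.8) + (0.2)·(0.2) + (-1.8)·(-1.8)) / 4 = 36.8/4 = 9.2
  s[X_1,X_2] = ((-1.8)·(0.4) + (5.2)·(2.4) + (-1.8)·(-1.6) + (0.2)·(-2.6) + (-1.8)·(1.4)) / 4 = 11.6/4 = 2.9
  s[X_2,X_2] = ((0.4)·(0.4) + (2.4)·(2.4) + (-1.6)·(-1.6) + (-2.6)·(-2.6) + (1.4)·(1.4)) / 4 = 17.2/4 = 4.3
  Sample standard deviations s_i = √(s[i,i]):
  s(X_1) = √(9.2) = 3.0332
  s(X_2) = √(4.3) = 2.0736

Step 3 — r_{ij} = s_{ij} / (s_i · s_j):
  r[X_1,X_1] = 1 (diagonal).
  r[X_1,X_2] = 2.9 / (3.0332 · 2.0736) = 2.9 / 6.2897 = 0.4611
  r[X_2,X_2] = 1 (diagonal).

R is symmetric with unit diagonal. Assembling:

R = [[1, 0.4611],
 [0.4611, 1]]


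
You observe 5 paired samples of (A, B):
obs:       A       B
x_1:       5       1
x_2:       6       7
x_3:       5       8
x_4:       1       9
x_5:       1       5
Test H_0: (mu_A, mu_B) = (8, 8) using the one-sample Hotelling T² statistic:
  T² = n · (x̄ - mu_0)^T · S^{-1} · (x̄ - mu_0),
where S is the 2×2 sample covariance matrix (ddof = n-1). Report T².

Step 1 — sample mean vector:
  mean(A) = (5 + 6 + 5 + 1 + 1) / 5 = 18/5 = 3.6
  mean(B) = (1 + 7 + 8 + 9 + 5) / 5 = 30/5 = 6
  x̄ = (3.6, 6),  deviation x̄ - mu_0 = (3.6, 6) - (8, 8) = (-4.4, -2).

Step 2 — sample covariance matrix, S[i,j] = (1/(n-1)) · Σ_k (x_{k,i} - mean_i) · (x_{k,j} - mean_j), divisor n-1 = 4:
  S[A,A] = ((1.4)·(1.4) + (2.4)·(2.4) + (1.4)·(1.4) + (-2.6)·(-2.6) + (-2.6)·(-2.6)) / 4 = 23.2/4 = 5.8
  S[A,B] = ((1.4)·(-5) + (2.4)·(1) + (1.4)·(2) + (-2.6)·(3) + (-2.6)·(-1)) / 4 = -7/4 = -1.75
  S[B,B] = ((-5)·(-5) + (1)·(1) + (2)·(2) + (3)·(3) + (-1)·(-1)) / 4 = 40/4 = 10
  S = [[5.8, -1.75],
 [-1.75, 10]].

Step 3 — invert S. det(S) = 5.8·10 - (-1.75)² = 54.9375.
  S^{-1} = (1/det) · [[d, -b], [-b, a]] = [[0.182, 0.0319],
 [0.0319, 0.1056]].

Step 4 — quadratic form (x̄ - mu_0)^T · S^{-1} · (x̄ - mu_0):
  S^{-1} · (x̄ - mu_0) = (-0.8646, -0.3513),
  (x̄ - mu_0)^T · [...] = (-4.4)·(-0.8646) + (-2)·(-0.3513) = 4.5069.

Step 5 — scale by n: T² = 5 · 4.5069 = 22.5347.

T² ≈ 22.5347


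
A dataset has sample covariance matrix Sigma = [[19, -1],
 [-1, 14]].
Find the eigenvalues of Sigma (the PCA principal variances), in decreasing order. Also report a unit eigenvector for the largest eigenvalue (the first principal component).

Step 1 — characteristic polynomial of 2×2 Sigma:
  det(Sigma - λI) = λ² - trace · λ + det = 0.
  trace = 19 + 14 = 33, det = 19·14 - (-1)² = 265.
Step 2 — discriminant:
  Δ = trace² - 4·det = 1089 - 1060 = 29.
Step 3 — eigenvalues:
  λ = (trace ± √Δ)/2 = (33 ± 5.3852)/2,
  λ_1 = 19.1926,  λ_2 = 13.8074.

Step 4 — unit eigenvector for λ_1: solve (Sigma - λ_1 I)v = 0. First row:
  (19 - 19.1926)·v_x + (-1)·v_y = 0, i.e. (-0.1926)·v_x + (-1)·v_y = 0,
  so v ∝ (b, λ_1 - a) = (-1, 0.1926); multiply by -1 so the first entry is positive: u = (1, -0.1926).
  ||u|| = √((1)² + (-0.1926)²) = √(1.0371) ≈ 1.0184,
  v_1 = u/||u|| ≈ (0.982, -0.1891) (||v_1|| = 1).

λ_1 = 19.1926,  λ_2 = 13.8074;  v_1 ≈ (0.982, -0.1891)


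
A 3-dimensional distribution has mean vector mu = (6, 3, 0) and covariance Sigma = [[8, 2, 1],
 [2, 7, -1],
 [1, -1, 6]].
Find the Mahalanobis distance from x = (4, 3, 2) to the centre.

Step 1 — centre the observation: (x - mu) = (-2, 0, 2).

Step 2 — invert Sigma (cofactor / det for 3×3, or solve directly):
  Sigma^{-1} = [[0.1399, -0.0444, -0.0307],
 [-0.0444, 0.1604, 0.0341],
 [-0.0307, 0.0341, 0.1775]].

Step 3 — form the quadratic (x - mu)^T · Sigma^{-1} · (x - mu):
  Sigma^{-1} · (x - mu) = (-0.3413, 0.157, 0.4164).
  (x - mu)^T · [Sigma^{-1} · (x - mu)] = (-2)·(-0.3413) + (0)·(0.157) + (2)·(0.4164) = 1.5154.

Step 4 — take square root: d = √(1.5154) ≈ 1.231.

d(x, mu) = √(1.5154) ≈ 1.231


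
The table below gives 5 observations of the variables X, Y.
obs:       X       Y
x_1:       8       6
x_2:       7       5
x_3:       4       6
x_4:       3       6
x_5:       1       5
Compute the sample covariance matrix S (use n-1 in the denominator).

Step 1 — column means:
  mean(X) = (8 + 7 + 4 + 3 + 1) / 5 = 23/5 = 4.6
  mean(Y) = (6 + 5 + 6 + 6 + 5) / 5 = 28/5 = 5.6

Step 2 — sample covariance S[i,j] = (1/(n-1)) · Σ_k (x_{k,i} - mean_i) · (x_{k,j} - mean_j), with n-1 = 4.
  S[X,X] = ((3.4)·(3.4) + (2.4)·(2.4) + (-0.6)·(-0.6) + (-1.6)·(-1.6) + (-3.6)·(-3.6)) / 4 = 33.2/4 = 8.3
  S[X,Y] = ((3.4)·(0.4) + (2.4)·(-0.6) + (-0.6)·(0.4) + (-1.6)·(0.4) + (-3.6)·(-0.6)) / 4 = 1.2/4 = 0.3
  S[Y,Y] = ((0.4)·(0.4) + (-0.6)·(-0.6) + (0.4)·(0.4) + (0.4)·(0.4) + (-0.6)·(-0.6)) / 4 = 1.2/4 = 0.3

S is symmetric (S[j,i] = S[i,j]). Assembling:

S = [[8.3, 0.3],
 [0.3, 0.3]]


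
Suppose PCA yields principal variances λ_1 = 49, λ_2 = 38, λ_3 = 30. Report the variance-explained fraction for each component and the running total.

Step 1 — total variance = trace(Sigma) = Σ λ_i = 49 + 38 + 30 = 117.

Step 2 — fraction explained by component i = λ_i / Σ λ:
  PC1: 49/117 = 0.4188
  PC2: 38/117 = 0.3248
  PC3: 30/117 = 0.2564

Step 3 — cumulative fraction after k components = (λ_1 + ... + λ_k) / Σ λ:
  k = 1: 49/117 = 0.4188
  k = 2: (49 + 38)/117 = 87/117 = 0.7436
  k = 3: (49 + 38 + 30)/117 = 117/117 = 1

Summary (fraction, with percent):

explained: PC1 0.4188 (41.88%), PC2 0.3248 (32.48%), PC3 0.2564 (25.64%);  cumulative: 0.4188, 0.7436, 1


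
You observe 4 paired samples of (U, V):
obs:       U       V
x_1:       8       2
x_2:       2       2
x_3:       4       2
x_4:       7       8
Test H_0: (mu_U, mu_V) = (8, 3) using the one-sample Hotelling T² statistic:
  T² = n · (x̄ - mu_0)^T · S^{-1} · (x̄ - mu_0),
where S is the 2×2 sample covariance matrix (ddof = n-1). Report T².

Step 1 — sample mean vector:
  mean(U) = (8 + 2 + 4 + 7) / 4 = 21/4 = 5.25
  mean(V) = (2 + 2 + 2 + 8) / 4 = 14/4 = 3.5
  x̄ = (5.25, 3.5),  deviation x̄ - mu_0 = (5.25, 3.5) - (8, 3) = (-2.75, 0.5).

Step 2 — sample covariance matrix, S[i,j] = (1/(n-1)) · Σ_k (x_{k,i} - mean_i) · (x_{k,j} - mean_j), divisor n-1 = 3:
  S[U,U] = ((2.75)·(2.75) + (-3.25)·(-3.25) + (-1.25)·(-1.25) + (1.75)·(1.75)) / 3 = 22.75/3 = 7.5833
  S[U,V] = ((2.75)·(-1.5) + (-3.25)·(-1.5) + (-1.25)·(-1.5) + (1.75)·(4.5)) / 3 = 10.5/3 = 3.5
  S[V,V] = ((-1.5)·(-1.5) + (-1.5)·(-1.5) + (-1.5)·(-1.5) + (4.5)·(4.5)) / 3 = 27/3 = 9
  S = [[7.5833, 3.5],
 [3.5, 9]].

Step 3 — invert S. det(S) = 7.5833·9 - (3.5)² = 56.
  S^{-1} = (1/det) · [[d, -b], [-b, a]] = [[0.1607, -0.0625],
 [-0.0625, 0.1354]].

Step 4 — quadratic form (x̄ - mu_0)^T · S^{-1} · (x̄ - mu_0):
  S^{-1} · (x̄ - mu_0) = (-0.4732, 0.2396),
  (x̄ - mu_0)^T · [...] = (-2.75)·(-0.4732) + (0.5)·(0.2396) = 1.4211.

Step 5 — scale by n: T² = 4 · 1.4211 = 5.6845.

T² ≈ 5.6845


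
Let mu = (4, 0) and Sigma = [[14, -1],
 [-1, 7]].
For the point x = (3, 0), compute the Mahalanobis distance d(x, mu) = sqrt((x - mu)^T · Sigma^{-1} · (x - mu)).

Step 1 — centre the observation: (x - mu) = (-1, 0).

Step 2 — invert Sigma. det(Sigma) = 14·7 - (-1)² = 97.
  Sigma^{-1} = (1/det) · [[d, -b], [-b, a]] = [[0.0722, 0.0103],
 [0.0103, 0.1443]].

Step 3 — form the quadratic (x - mu)^T · Sigma^{-1} · (x - mu):
  Sigma^{-1} · (x - mu) = (-0.0722, -0.0103).
  (x - mu)^T · [Sigma^{-1} · (x - mu)] = (-1)·(-0.0722) + (0)·(-0.0103) = 0.0722.

Step 4 — take square root: d = √(0.0722) ≈ 0.2686.

d(x, mu) = √(0.0722) ≈ 0.2686


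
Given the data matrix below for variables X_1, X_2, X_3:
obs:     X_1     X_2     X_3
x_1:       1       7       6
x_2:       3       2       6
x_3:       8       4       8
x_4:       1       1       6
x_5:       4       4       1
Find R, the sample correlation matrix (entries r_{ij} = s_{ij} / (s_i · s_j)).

Step 1 — column means:
  mean(X_1) = (1 + 3 + 8 + 1 + 4) / 5 = 17/5 = 3.4
  mean(X_2) = (7 + 2 + 4 + 1 + 4) / 5 = 18/5 = 3.6
  mean(X_3) = (6 + 6 + 8 + 6 + 1) / 5 = 27/5 = 5.4

Step 2 — sample variances and covariances s[i,j] = (1/(n-1)) · Σ_k (x_{k,i} - mean_i) · (x_{k,j} - mean_j), with n-1 = 4:
  s[X_1,X_1] = ((-2.4)·(-2.4) + (-0.4)·(-0.4) + (4.6)·(4.6) + (-2.4)·(-2.4) + (0.6)·(0.6)) / 4 = 33.2/4 = 8.3
  s[X_1,X_2] = ((-2.4)·(3.4) + (-0.4)·(-1.6) + (4.6)·(0.4) + (-2.4)·(-2.6) + (0.6)·(0.4)) / 4 = 0.8/4 = 0.2
  s[X_1,X_3] = ((-2.4)·(0.6) + (-0.4)·(0.6) + (4.6)·(2.6) + (-2.4)·(0.6) + (0.6)·(-4.4)) / 4 = 6.2/4 = 1.55
  s[X_2,X_2] = ((3.4)·(3.4) + (-1.6)·(-1.6) + (0.4)·(0.4) + (-2.6)·(-2.6) + (0.4)·(0.4)) / 4 = 21.2/4 = 5.3
  s[X_2,X_3] = ((3.4)·(0.6) + (-1.6)·(0.6) + (0.4)·(2.6) + (-2.6)·(0.6) + (0.4)·(-4.4)) / 4 = -1.2/4 = -0.3
  s[X_3,X_3] = ((0.6)·(0.6) + (0.6)·(0.6) + (2.6)·(2.6) + (0.6)·(0.6) + (-4.4)·(-4.4)) / 4 = 27.2/4 = 6.8
  Sample standard deviations s_i = √(s[i,i]):
  s(X_1) = √(8.3) = 2.881
  s(X_2) = √(5.3) = 2.3022
  s(X_3) = √(6.8) = 2.6077

Step 3 — r_{ij} = s_{ij} / (s_i · s_j):
  r[X_1,X_1] = 1 (diagonal).
  r[X_1,X_2] = 0.2 / (2.881 · 2.3022) = 0.2 / 6.6325 = 0.0302
  r[X_1,X_3] = 1.55 / (2.881 · 2.6077) = 1.55 / 7.5127 = 0.2063
  r[X_2,X_2] = 1 (diagonal).
  r[X_2,X_3] = -0.3 / (2.3022 · 2.6077) = -0.3 / 6.0033 = -0.05
  r[X_3,X_3] = 1 (diagonal).

R is symmetric with unit diagonal. Assembling:

R = [[1, 0.0302, 0.2063],
 [0.0302, 1, -0.05],
 [0.2063, -0.05, 1]]


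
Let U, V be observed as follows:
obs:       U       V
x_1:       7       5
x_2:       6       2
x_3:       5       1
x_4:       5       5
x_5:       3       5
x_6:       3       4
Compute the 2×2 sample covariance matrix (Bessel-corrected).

Step 1 — column means:
  mean(U) = (7 + 6 + 5 + 5 + 3 + 3) / 6 = 29/6 = 4.8333
  mean(V) = (5 + 2 + 1 + 5 + 5 + 4) / 6 = 22/6 = 3.6667

Step 2 — sample covariance S[i,j] = (1/(n-1)) · Σ_k (x_{k,i} - mean_i) · (x_{k,j} - mean_j), with n-1 = 5.
  S[U,U] = ((2.1667)·(2.1667) + (1.1667)·(1.1667) + (0.1667)·(0.1667) + (0.1667)·(0.1667) + (-1.8333)·(-1.8333) + (-1.8333)·(-1.8333)) / 5 = 12.8333/5 = 2.5667
  S[U,V] = ((2.1667)·(1.3333) + (1.1667)·(-1.6667) + (0.1667)·(-2.6667) + (0.1667)·(1.3333) + (-1.8333)·(1.3333) + (-1.8333)·(0.3333)) / 5 = -2.3333/5 = -0.4667
  S[V,V] = ((1.3333)·(1.3333) + (-1.6667)·(-1.6667) + (-2.6667)·(-2.6667) + (1.3333)·(1.3333) + (1.3333)·(1.3333) + (0.3333)·(0.3333)) / 5 = 15.3333/5 = 3.0667

S is symmetric (S[j,i] = S[i,j]). Assembling:

S = [[2.5667, -0.4667],
 [-0.4667, 3.0667]]


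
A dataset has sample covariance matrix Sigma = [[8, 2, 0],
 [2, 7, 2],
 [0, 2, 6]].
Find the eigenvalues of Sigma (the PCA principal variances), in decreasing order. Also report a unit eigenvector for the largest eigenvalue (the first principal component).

Step 1 — characteristic polynomial p(λ) = det(λI - Sigma) = λ³ - tr·λ² + c_1·λ - det, where tr = trace, c_1 = sum of the principal 2×2 minors, det = det(Sigma):
  tr = 8 + 7 + 6 = 21,
  c_1 = (8·7 - (2)²) + (8·6 - (0)²) + (7·6 - (2)²) = 52 + 48 + 38 = 138,
  det = 8·(7·6 - (2)²) - (2)·((2)·6 - (2)·(0)) + (0)·((2)·(2) - 7·(0)) = 8·(38) - (2)·(12) + (0)·(4) = 280.
  So p(λ) = λ³ - 21λ² + 138λ - 280.
Step 2 — look for an integer root (rational root theorem: any rational root is an integer divisor of 280). Testing λ = 4:
  p(4) = 64 - 336 + 552 - 280 = 0  ✓
  Dividing out (λ - 4): p(λ) = (λ - 4)(λ² - 17λ + 70).
Step 3 — remaining eigenvalues from the quadratic λ² - 17λ + 70 = 0:
  Δ = 17² - 4·70 = 289 - 280 = 9,  λ = (17 ± √9)/2 = (17 ± 3)/2 = 10 or 7.
  Sorted: λ_1 = 10,  λ_2 = 7,  λ_3 = 4  (check: sum = 21 = tr ✓).

Step 4 — unit eigenvector for λ_1 = 10: v spans the null space of (Sigma - λ_1 I), whose rows are
  r_1 = (-2, 2, 0),  r_2 = (2, -3, 2),  r_3 = (0, 2, -4).
  v is orthogonal to every row, so take v ∝ r_1 × r_2 = ((2)·(2) - (0)·(-3), (0)·(2) - (-2)·(2), (-2)·(-3) - (2)·(2)) = (4, 4, 2).
  Rescale (divide by 2): u = (2, 2, 1).
  ||u|| = √((2)² + (2)² + (1)²) = √(9) = 3,  v_1 = u/||u|| ≈ (0.6667, 0.6667, 0.3333) (||v_1|| = 1).

λ_1 = 10,  λ_2 = 7,  λ_3 = 4;  v_1 ≈ (0.6667, 0.6667, 0.3333)


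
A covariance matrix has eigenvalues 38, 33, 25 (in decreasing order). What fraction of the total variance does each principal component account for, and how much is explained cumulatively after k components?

Step 1 — total variance = trace(Sigma) = Σ λ_i = 38 + 33 + 25 = 96.

Step 2 — fraction explained by component i = λ_i / Σ λ:
  PC1: 38/96 = 0.3958
  PC2: 33/96 = 0.3438
  PC3: 25/96 = 0.2604

Step 3 — cumulative fraction after k components = (λ_1 + ... + λ_k) / Σ λ:
  k = 1: 38/96 = 0.3958
  k = 2: (38 + 33)/96 = 71/96 = 0.7396
  k = 3: (38 + 33 + 25)/96 = 96/96 = 1

Summary (fraction, with percent):

explained: PC1 0.3958 (39.58%), PC2 0.3438 (34.38%), PC3 0.2604 (26.04%);  cumulative: 0.3958, 0.7396, 1


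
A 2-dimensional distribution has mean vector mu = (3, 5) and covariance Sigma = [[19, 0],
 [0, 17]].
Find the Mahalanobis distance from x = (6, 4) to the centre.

Step 1 — centre the observation: (x - mu) = (3, -1).

Step 2 — invert Sigma. det(Sigma) = 19·17 - (0)² = 323.
  Sigma^{-1} = (1/det) · [[d, -b], [-b, a]] = [[0.0526, 0],
 [0, 0.0588]].

Step 3 — form the quadratic (x - mu)^T · Sigma^{-1} · (x - mu):
  Sigma^{-1} · (x - mu) = (0.1579, -0.0588).
  (x - mu)^T · [Sigma^{-1} · (x - mu)] = (3)·(0.1579) + (-1)·(-0.0588) = 0.5325.

Step 4 — take square root: d = √(0.5325) ≈ 0.7297.

d(x, mu) = √(0.5325) ≈ 0.7297


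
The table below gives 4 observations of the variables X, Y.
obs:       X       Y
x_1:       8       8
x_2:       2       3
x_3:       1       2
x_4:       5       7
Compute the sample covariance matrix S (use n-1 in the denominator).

Step 1 — column means:
  mean(X) = (8 + 2 + 1 + 5) / 4 = 16/4 = 4
  mean(Y) = (8 + 3 + 2 + 7) / 4 = 20/4 = 5

Step 2 — sample covariance S[i,j] = (1/(n-1)) · Σ_k (x_{k,i} - mean_i) · (x_{k,j} - mean_j), with n-1 = 3.
  S[X,X] = ((4)·(4) + (-2)·(-2) + (-3)·(-3) + (1)·(1)) / 3 = 30/3 = 10
  S[X,Y] = ((4)·(3) + (-2)·(-2) + (-3)·(-3) + (1)·(2)) / 3 = 27/3 = 9
  S[Y,Y] = ((3)·(3) + (-2)·(-2) + (-3)·(-3) + (2)·(2)) / 3 = 26/3 = 8.6667

S is symmetric (S[j,i] = S[i,j]). Assembling:

S = [[10, 9],
 [9, 8.6667]]


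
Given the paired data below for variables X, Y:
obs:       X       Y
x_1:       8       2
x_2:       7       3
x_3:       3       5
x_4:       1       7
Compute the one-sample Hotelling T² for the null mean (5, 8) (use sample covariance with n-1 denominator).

Step 1 — sample mean vector:
  mean(X) = (8 + 7 + 3 + 1) / 4 = 19/4 = 4.75
  mean(Y) = (2 + 3 + 5 + 7) / 4 = 17/4 = 4.25
  x̄ = (4.75, 4.25),  deviation x̄ - mu_0 = (4.75, 4.25) - (5, 8) = (-0.25, -3.75).

Step 2 — sample covariance matrix, S[i,j] = (1/(n-1)) · Σ_k (x_{k,i} - mean_i) · (x_{k,j} - mean_j), divisor n-1 = 3:
  S[X,X] = ((3.25)·(3.25) + (2.25)·(2.25) + (-1.75)·(-1.75) + (-3.75)·(-3.75)) / 3 = 32.75/3 = 10.9167
  S[X,Y] = ((3.25)·(-2.25) + (2.25)·(-1.25) + (-1.75)·(0.75) + (-3.75)·(2.75)) / 3 = -21.75/3 = -7.25
  S[Y,Y] = ((-2.25)·(-2.25) + (-1.25)·(-1.25) + (0.75)·(0.75) + (2.75)·(2.75)) / 3 = 14.75/3 = 4.9167
  S = [[10.9167, -7.25],
 [-7.25, 4.9167]].

Step 3 — invert S. det(S) = 10.9167·4.9167 - (-7.25)² = 1.1111.
  S^{-1} = (1/det) · [[d, -b], [-b, a]] = [[4.425, 6.525],
 [6.525, 9.825]].

Step 4 — quadratic form (x̄ - mu_0)^T · S^{-1} · (x̄ - mu_0):
  S^{-1} · (x̄ - mu_0) = (-25.575, -38.475),
  (x̄ - mu_0)^T · [...] = (-0.25)·(-25.575) + (-3.75)·(-38.475) = 150.675.

Step 5 — scale by n: T² = 4 · 150.675 = 602.7.

T² ≈ 602.7
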